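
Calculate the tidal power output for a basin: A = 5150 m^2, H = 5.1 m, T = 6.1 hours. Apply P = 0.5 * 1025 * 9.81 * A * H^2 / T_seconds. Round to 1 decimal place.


Convert period to seconds: T = 6.1 * 3600 = 21960.0 s
H^2 = 5.1^2 = 26.01
P = 0.5 * rho * g * A * H^2 / T
P = 0.5 * 1025 * 9.81 * 5150 * 26.01 / 21960.0
P = 30667.5 W

30667.5


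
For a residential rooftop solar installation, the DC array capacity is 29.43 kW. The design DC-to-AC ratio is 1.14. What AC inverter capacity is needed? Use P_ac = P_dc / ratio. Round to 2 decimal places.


The inverter AC capacity is determined by the DC/AC ratio.
Given: P_dc = 29.43 kW, DC/AC ratio = 1.14
P_ac = P_dc / ratio = 29.43 / 1.14
P_ac = 25.82 kW

25.82


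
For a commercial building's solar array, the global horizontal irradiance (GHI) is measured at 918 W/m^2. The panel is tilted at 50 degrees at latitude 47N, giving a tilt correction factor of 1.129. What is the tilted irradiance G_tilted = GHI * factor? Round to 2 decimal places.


Identify the given values:
  GHI = 918 W/m^2, tilt correction factor = 1.129
Apply the formula G_tilted = GHI * factor:
  G_tilted = 918 * 1.129
  G_tilted = 1036.42 W/m^2

1036.42


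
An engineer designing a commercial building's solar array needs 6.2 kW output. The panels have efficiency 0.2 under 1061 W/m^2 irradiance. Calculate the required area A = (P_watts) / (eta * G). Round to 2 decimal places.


Convert target power to watts: P = 6.2 * 1000 = 6200.0 W
Compute denominator: eta * G = 0.2 * 1061 = 212.2
Required area A = P / (eta * G) = 6200.0 / 212.2
A = 29.22 m^2

29.22


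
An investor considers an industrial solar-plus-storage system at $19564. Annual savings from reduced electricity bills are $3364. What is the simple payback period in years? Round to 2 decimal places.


Simple payback period = initial cost / annual savings
Payback = 19564 / 3364
Payback = 5.82 years

5.82


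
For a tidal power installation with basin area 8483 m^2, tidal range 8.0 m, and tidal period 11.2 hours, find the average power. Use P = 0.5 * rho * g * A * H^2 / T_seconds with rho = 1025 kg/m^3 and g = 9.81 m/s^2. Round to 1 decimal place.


Convert period to seconds: T = 11.2 * 3600 = 40320.0 s
H^2 = 8.0^2 = 64.0
P = 0.5 * rho * g * A * H^2 / T
P = 0.5 * 1025 * 9.81 * 8483 * 64.0 / 40320.0
P = 67697.4 W

67697.4


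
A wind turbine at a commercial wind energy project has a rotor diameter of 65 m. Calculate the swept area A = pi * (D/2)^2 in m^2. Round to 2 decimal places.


Compute the rotor radius:
  r = D / 2 = 65 / 2 = 32.5 m
Calculate swept area:
  A = pi * r^2 = pi * 32.5^2
  A = 3318.31 m^2

3318.31


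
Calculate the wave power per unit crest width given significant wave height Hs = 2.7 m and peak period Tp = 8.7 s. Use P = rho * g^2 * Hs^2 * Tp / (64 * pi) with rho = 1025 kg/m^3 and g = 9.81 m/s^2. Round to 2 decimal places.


Apply wave power formula:
  g^2 = 9.81^2 = 96.2361
  Hs^2 = 2.7^2 = 7.29
  Numerator = rho * g^2 * Hs^2 * Tp = 1025 * 96.2361 * 7.29 * 8.7 = 6256171.72
  Denominator = 64 * pi = 201.0619
  P = 6256171.72 / 201.0619 = 31115.65 W/m

31115.65


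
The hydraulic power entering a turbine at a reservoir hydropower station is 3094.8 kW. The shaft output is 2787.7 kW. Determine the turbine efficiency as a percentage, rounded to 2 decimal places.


Turbine efficiency = (output power / input power) * 100
eta = (2787.7 / 3094.8) * 100
eta = 90.08%

90.08


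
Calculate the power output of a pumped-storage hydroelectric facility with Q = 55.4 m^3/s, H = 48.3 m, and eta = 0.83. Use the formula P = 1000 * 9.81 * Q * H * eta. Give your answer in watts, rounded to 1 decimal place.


Apply the hydropower formula P = rho * g * Q * H * eta
rho * g = 1000 * 9.81 = 9810.0
P = 9810.0 * 55.4 * 48.3 * 0.83
P = 21787329.2 W

21787329.2


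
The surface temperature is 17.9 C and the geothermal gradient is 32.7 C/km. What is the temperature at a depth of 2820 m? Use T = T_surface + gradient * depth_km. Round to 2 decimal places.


Convert depth to km: 2820 / 1000 = 2.82 km
Temperature increase = gradient * depth_km = 32.7 * 2.82 = 92.21 C
Temperature at depth = T_surface + delta_T = 17.9 + 92.21
T = 110.11 C

110.11


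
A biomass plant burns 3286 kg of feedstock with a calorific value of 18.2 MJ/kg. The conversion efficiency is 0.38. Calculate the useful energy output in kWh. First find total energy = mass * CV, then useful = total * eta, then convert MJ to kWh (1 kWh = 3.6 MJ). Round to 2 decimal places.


Total energy = mass * CV = 3286 * 18.2 = 59805.2 MJ
Useful energy = total * eta = 59805.2 * 0.38 = 22725.98 MJ
Convert to kWh: 22725.98 / 3.6
Useful energy = 6312.77 kWh

6312.77


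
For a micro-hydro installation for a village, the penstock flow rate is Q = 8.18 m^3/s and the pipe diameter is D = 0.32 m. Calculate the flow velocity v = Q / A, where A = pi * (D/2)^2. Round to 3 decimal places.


Compute pipe cross-sectional area:
  A = pi * (D/2)^2 = pi * (0.32/2)^2 = 0.0804 m^2
Calculate velocity:
  v = Q / A = 8.18 / 0.0804
  v = 101.710 m/s

101.710


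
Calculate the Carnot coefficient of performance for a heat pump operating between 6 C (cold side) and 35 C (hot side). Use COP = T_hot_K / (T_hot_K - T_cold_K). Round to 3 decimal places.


Convert to Kelvin:
  T_hot = 35 + 273.15 = 308.15 K
  T_cold = 6 + 273.15 = 279.15 K
Apply Carnot COP formula:
  COP = T_hot_K / (T_hot_K - T_cold_K) = 308.15 / 29.0
  COP = 10.626

10.626


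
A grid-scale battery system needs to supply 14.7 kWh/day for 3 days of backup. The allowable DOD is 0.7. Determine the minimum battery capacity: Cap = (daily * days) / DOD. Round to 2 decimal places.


Total energy needed = daily * days = 14.7 * 3 = 44.1 kWh
Account for depth of discharge:
  Cap = total_energy / DOD = 44.1 / 0.7
  Cap = 63.00 kWh

63.00


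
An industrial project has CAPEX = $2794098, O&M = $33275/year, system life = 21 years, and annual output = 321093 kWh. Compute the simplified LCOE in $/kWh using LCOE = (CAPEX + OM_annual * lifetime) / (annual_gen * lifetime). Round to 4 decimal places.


Total cost = CAPEX + OM * lifetime = 2794098 + 33275 * 21 = 2794098 + 698775 = 3492873
Total generation = annual * lifetime = 321093 * 21 = 6742953 kWh
LCOE = 3492873 / 6742953
LCOE = 0.5180 $/kWh

0.5180


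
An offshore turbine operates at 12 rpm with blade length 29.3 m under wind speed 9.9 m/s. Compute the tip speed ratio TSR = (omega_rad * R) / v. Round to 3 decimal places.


Convert rotational speed to rad/s:
  omega = 12 * 2 * pi / 60 = 1.2566 rad/s
Compute tip speed:
  v_tip = omega * R = 1.2566 * 29.3 = 36.819 m/s
Tip speed ratio:
  TSR = v_tip / v_wind = 36.819 / 9.9 = 3.719

3.719


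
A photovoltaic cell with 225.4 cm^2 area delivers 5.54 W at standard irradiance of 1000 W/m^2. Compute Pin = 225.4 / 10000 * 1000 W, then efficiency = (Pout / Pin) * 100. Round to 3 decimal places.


First compute the input power:
  Pin = area_cm2 / 10000 * G = 225.4 / 10000 * 1000 = 22.54 W
Then compute efficiency:
  Efficiency = (Pout / Pin) * 100 = (5.54 / 22.54) * 100
  Efficiency = 24.579%

24.579


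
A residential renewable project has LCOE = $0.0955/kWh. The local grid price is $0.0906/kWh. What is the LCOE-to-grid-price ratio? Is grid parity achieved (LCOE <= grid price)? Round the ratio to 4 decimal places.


Compare LCOE to grid price:
  LCOE = $0.0955/kWh, Grid price = $0.0906/kWh
  Ratio = LCOE / grid_price = 0.0955 / 0.0906 = 1.0541
  Grid parity achieved (ratio <= 1)? no

1.0541


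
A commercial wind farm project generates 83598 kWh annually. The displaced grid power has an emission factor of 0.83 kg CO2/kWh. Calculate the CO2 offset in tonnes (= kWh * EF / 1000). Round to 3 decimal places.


CO2 offset in kg = generation * emission_factor
CO2 offset = 83598 * 0.83 = 69386.34 kg
Convert to tonnes:
  CO2 offset = 69386.34 / 1000 = 69.386 tonnes

69.386


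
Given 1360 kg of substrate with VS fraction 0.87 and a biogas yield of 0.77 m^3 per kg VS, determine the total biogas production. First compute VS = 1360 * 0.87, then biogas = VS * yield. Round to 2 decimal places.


Compute volatile solids:
  VS = mass * VS_fraction = 1360 * 0.87 = 1183.2 kg
Calculate biogas volume:
  Biogas = VS * specific_yield = 1183.2 * 0.77
  Biogas = 911.06 m^3

911.06


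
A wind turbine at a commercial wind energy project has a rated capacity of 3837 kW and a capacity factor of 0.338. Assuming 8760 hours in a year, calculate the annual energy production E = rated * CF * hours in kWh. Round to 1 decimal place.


Annual energy = rated_kW * capacity_factor * hours_per_year
Given: P_rated = 3837 kW, CF = 0.338, hours = 8760
E = 3837 * 0.338 * 8760
E = 11360896.6 kWh

11360896.6


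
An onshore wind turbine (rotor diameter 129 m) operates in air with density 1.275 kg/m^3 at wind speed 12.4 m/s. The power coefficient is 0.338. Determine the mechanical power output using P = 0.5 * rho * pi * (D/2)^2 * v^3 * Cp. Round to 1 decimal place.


Step 1 -- Compute swept area:
  A = pi * (D/2)^2 = pi * (129/2)^2 = 13069.81 m^2
Step 2 -- Apply wind power equation:
  P = 0.5 * rho * A * v^3 * Cp
  v^3 = 12.4^3 = 1906.624
  P = 0.5 * 1.275 * 13069.81 * 1906.624 * 0.338
  P = 5369467.9 W

5369467.9


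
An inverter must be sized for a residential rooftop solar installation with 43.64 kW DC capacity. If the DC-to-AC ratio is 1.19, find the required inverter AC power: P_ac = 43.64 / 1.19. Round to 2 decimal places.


The inverter AC capacity is determined by the DC/AC ratio.
Given: P_dc = 43.64 kW, DC/AC ratio = 1.19
P_ac = P_dc / ratio = 43.64 / 1.19
P_ac = 36.67 kW

36.67


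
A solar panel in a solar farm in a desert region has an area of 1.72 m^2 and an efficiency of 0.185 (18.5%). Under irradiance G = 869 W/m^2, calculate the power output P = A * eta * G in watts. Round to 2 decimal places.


Use the solar power formula P = A * eta * G.
Given: A = 1.72 m^2, eta = 0.185, G = 869 W/m^2
P = 1.72 * 0.185 * 869
P = 276.52 W

276.52


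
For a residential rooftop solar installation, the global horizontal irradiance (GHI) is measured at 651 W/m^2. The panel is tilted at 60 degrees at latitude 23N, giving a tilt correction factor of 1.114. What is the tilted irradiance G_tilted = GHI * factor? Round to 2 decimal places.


Identify the given values:
  GHI = 651 W/m^2, tilt correction factor = 1.114
Apply the formula G_tilted = GHI * factor:
  G_tilted = 651 * 1.114
  G_tilted = 725.21 W/m^2

725.21


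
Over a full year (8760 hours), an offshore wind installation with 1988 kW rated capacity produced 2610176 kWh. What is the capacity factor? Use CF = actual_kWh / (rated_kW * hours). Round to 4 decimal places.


Capacity factor = actual output / maximum possible output
Maximum possible = rated * hours = 1988 * 8760 = 17414880 kWh
CF = 2610176 / 17414880
CF = 0.1499

0.1499


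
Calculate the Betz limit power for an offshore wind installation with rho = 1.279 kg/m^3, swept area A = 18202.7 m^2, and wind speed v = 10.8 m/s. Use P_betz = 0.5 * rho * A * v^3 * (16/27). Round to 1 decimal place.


The Betz coefficient Cp_max = 16/27 = 0.5926
v^3 = 10.8^3 = 1259.712
P_betz = 0.5 * rho * A * v^3 * Cp_max
P_betz = 0.5 * 1.279 * 18202.7 * 1259.712 * 0.5926
P_betz = 8689681.2 W

8689681.2


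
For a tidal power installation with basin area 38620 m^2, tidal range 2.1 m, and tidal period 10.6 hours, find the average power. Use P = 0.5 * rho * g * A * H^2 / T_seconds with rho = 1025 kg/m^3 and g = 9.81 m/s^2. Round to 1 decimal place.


Convert period to seconds: T = 10.6 * 3600 = 38160.0 s
H^2 = 2.1^2 = 4.41
P = 0.5 * rho * g * A * H^2 / T
P = 0.5 * 1025 * 9.81 * 38620 * 4.41 / 38160.0
P = 22439.1 W

22439.1


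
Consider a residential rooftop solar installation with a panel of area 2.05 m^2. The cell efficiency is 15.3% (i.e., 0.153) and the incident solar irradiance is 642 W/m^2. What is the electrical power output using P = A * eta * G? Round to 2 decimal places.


Use the solar power formula P = A * eta * G.
Given: A = 2.05 m^2, eta = 0.153, G = 642 W/m^2
P = 2.05 * 0.153 * 642
P = 201.36 W

201.36


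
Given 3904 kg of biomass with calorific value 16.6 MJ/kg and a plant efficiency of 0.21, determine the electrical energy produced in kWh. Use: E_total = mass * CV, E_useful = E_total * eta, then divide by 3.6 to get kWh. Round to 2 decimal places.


Total energy = mass * CV = 3904 * 16.6 = 64806.4 MJ
Useful energy = total * eta = 64806.4 * 0.21 = 13609.34 MJ
Convert to kWh: 13609.34 / 3.6
Useful energy = 3780.37 kWh

3780.37


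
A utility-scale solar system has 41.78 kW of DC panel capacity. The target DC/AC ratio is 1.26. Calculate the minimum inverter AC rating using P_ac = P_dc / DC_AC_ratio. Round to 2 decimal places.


The inverter AC capacity is determined by the DC/AC ratio.
Given: P_dc = 41.78 kW, DC/AC ratio = 1.26
P_ac = P_dc / ratio = 41.78 / 1.26
P_ac = 33.16 kW

33.16


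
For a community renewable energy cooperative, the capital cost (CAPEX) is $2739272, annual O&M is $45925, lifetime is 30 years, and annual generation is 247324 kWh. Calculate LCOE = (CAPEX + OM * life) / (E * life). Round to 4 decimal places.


Total cost = CAPEX + OM * lifetime = 2739272 + 45925 * 30 = 2739272 + 1377750 = 4117022
Total generation = annual * lifetime = 247324 * 30 = 7419720 kWh
LCOE = 4117022 / 7419720
LCOE = 0.5549 $/kWh

0.5549


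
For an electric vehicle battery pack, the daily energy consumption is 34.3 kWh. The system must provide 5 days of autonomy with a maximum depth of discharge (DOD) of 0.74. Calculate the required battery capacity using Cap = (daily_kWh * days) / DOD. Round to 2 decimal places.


Total energy needed = daily * days = 34.3 * 5 = 171.5 kWh
Account for depth of discharge:
  Cap = total_energy / DOD = 171.5 / 0.74
  Cap = 231.76 kWh

231.76


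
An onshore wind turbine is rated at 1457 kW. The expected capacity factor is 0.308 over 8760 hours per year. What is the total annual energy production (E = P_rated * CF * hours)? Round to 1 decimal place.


Annual energy = rated_kW * capacity_factor * hours_per_year
Given: P_rated = 1457 kW, CF = 0.308, hours = 8760
E = 1457 * 0.308 * 8760
E = 3931102.6 kWh

3931102.6


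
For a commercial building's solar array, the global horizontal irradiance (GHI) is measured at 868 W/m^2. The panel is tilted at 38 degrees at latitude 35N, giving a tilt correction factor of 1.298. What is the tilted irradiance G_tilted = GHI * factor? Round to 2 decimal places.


Identify the given values:
  GHI = 868 W/m^2, tilt correction factor = 1.298
Apply the formula G_tilted = GHI * factor:
  G_tilted = 868 * 1.298
  G_tilted = 1126.66 W/m^2

1126.66


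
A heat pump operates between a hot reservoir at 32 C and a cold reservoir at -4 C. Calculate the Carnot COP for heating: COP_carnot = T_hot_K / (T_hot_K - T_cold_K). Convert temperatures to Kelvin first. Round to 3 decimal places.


Convert to Kelvin:
  T_hot = 32 + 273.15 = 305.15 K
  T_cold = -4 + 273.15 = 269.15 K
Apply Carnot COP formula:
  COP = T_hot_K / (T_hot_K - T_cold_K) = 305.15 / 36.0
  COP = 8.476

8.476


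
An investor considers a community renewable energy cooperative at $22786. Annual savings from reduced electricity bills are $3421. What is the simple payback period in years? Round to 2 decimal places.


Simple payback period = initial cost / annual savings
Payback = 22786 / 3421
Payback = 6.66 years

6.66


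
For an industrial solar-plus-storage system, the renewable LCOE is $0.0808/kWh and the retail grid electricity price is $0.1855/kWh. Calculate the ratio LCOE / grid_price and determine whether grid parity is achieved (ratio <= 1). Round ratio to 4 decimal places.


Compare LCOE to grid price:
  LCOE = $0.0808/kWh, Grid price = $0.1855/kWh
  Ratio = LCOE / grid_price = 0.0808 / 0.1855 = 0.4356
  Grid parity achieved (ratio <= 1)? yes

0.4356


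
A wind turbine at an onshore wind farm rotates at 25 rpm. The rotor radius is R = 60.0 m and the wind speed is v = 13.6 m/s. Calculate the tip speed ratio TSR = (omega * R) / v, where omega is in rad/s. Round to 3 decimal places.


Convert rotational speed to rad/s:
  omega = 25 * 2 * pi / 60 = 2.618 rad/s
Compute tip speed:
  v_tip = omega * R = 2.618 * 60.0 = 157.08 m/s
Tip speed ratio:
  TSR = v_tip / v_wind = 157.08 / 13.6 = 11.550

11.550


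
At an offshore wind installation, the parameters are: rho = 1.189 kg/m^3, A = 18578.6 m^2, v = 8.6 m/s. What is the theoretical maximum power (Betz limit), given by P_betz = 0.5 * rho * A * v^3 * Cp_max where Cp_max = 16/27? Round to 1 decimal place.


The Betz coefficient Cp_max = 16/27 = 0.5926
v^3 = 8.6^3 = 636.056
P_betz = 0.5 * rho * A * v^3 * Cp_max
P_betz = 0.5 * 1.189 * 18578.6 * 636.056 * 0.5926
P_betz = 4163095.9 W

4163095.9


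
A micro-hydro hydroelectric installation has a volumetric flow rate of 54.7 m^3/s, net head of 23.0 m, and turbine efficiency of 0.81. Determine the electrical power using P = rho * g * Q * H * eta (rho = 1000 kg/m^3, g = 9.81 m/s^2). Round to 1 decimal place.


Apply the hydropower formula P = rho * g * Q * H * eta
rho * g = 1000 * 9.81 = 9810.0
P = 9810.0 * 54.7 * 23.0 * 0.81
P = 9996988.4 W

9996988.4


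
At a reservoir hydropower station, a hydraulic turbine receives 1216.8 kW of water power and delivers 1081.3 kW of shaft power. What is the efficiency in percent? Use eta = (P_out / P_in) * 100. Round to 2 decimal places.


Turbine efficiency = (output power / input power) * 100
eta = (1081.3 / 1216.8) * 100
eta = 88.86%

88.86


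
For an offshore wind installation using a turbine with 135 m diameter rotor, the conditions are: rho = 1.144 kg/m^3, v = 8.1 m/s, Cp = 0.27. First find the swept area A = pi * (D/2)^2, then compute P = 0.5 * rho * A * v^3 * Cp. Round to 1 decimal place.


Step 1 -- Compute swept area:
  A = pi * (D/2)^2 = pi * (135/2)^2 = 14313.88 m^2
Step 2 -- Apply wind power equation:
  P = 0.5 * rho * A * v^3 * Cp
  v^3 = 8.1^3 = 531.441
  P = 0.5 * 1.144 * 14313.88 * 531.441 * 0.27
  P = 1174822.5 W

1174822.5


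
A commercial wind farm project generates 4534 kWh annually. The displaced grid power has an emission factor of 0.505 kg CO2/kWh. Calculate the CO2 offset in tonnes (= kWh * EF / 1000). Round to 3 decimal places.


CO2 offset in kg = generation * emission_factor
CO2 offset = 4534 * 0.505 = 2289.67 kg
Convert to tonnes:
  CO2 offset = 2289.67 / 1000 = 2.290 tonnes

2.290


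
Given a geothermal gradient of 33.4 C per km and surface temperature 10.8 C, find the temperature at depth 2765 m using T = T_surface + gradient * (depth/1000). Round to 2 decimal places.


Convert depth to km: 2765 / 1000 = 2.765 km
Temperature increase = gradient * depth_km = 33.4 * 2.765 = 92.35 C
Temperature at depth = T_surface + delta_T = 10.8 + 92.35
T = 103.15 C

103.15


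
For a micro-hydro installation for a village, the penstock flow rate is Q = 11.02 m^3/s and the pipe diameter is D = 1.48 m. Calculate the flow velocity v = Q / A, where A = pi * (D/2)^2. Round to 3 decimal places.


Compute pipe cross-sectional area:
  A = pi * (D/2)^2 = pi * (1.48/2)^2 = 1.7203 m^2
Calculate velocity:
  v = Q / A = 11.02 / 1.7203
  v = 6.406 m/s

6.406


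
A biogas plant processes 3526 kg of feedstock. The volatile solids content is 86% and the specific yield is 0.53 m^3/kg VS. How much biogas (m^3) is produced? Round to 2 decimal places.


Compute volatile solids:
  VS = mass * VS_fraction = 3526 * 0.86 = 3032.36 kg
Calculate biogas volume:
  Biogas = VS * specific_yield = 3032.36 * 0.53
  Biogas = 1607.15 m^3

1607.15


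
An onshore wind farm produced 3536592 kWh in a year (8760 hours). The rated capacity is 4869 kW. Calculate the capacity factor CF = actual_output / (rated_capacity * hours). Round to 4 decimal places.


Capacity factor = actual output / maximum possible output
Maximum possible = rated * hours = 4869 * 8760 = 42652440 kWh
CF = 3536592 / 42652440
CF = 0.0829

0.0829


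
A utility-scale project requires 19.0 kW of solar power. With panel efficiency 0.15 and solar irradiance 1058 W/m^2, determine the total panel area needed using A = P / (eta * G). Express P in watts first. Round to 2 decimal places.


Convert target power to watts: P = 19.0 * 1000 = 19000.0 W
Compute denominator: eta * G = 0.15 * 1058 = 158.7
Required area A = P / (eta * G) = 19000.0 / 158.7
A = 119.72 m^2

119.72


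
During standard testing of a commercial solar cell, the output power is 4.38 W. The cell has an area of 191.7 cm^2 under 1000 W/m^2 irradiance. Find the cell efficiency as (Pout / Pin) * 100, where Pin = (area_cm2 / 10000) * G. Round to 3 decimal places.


First compute the input power:
  Pin = area_cm2 / 10000 * G = 191.7 / 10000 * 1000 = 19.17 W
Then compute efficiency:
  Efficiency = (Pout / Pin) * 100 = (4.38 / 19.17) * 100
  Efficiency = 22.848%

22.848


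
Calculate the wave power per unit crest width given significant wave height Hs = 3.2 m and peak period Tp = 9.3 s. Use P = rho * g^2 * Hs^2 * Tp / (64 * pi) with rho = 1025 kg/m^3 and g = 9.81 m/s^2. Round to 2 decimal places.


Apply wave power formula:
  g^2 = 9.81^2 = 96.2361
  Hs^2 = 3.2^2 = 10.24
  Numerator = rho * g^2 * Hs^2 * Tp = 1025 * 96.2361 * 10.24 * 9.3 = 9393875.18
  Denominator = 64 * pi = 201.0619
  P = 9393875.18 / 201.0619 = 46721.30 W/m

46721.30


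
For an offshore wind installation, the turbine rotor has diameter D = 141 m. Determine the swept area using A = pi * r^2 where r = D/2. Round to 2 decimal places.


Compute the rotor radius:
  r = D / 2 = 141 / 2 = 70.5 m
Calculate swept area:
  A = pi * r^2 = pi * 70.5^2
  A = 15614.50 m^2

15614.50


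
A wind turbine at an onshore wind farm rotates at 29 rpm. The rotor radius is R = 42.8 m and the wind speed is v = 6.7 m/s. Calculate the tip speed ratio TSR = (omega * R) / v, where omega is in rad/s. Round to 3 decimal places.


Convert rotational speed to rad/s:
  omega = 29 * 2 * pi / 60 = 3.0369 rad/s
Compute tip speed:
  v_tip = omega * R = 3.0369 * 42.8 = 129.978 m/s
Tip speed ratio:
  TSR = v_tip / v_wind = 129.978 / 6.7 = 19.400

19.400


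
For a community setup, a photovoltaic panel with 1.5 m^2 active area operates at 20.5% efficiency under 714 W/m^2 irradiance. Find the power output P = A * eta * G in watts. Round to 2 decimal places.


Use the solar power formula P = A * eta * G.
Given: A = 1.5 m^2, eta = 0.205, G = 714 W/m^2
P = 1.5 * 0.205 * 714
P = 219.56 W

219.56


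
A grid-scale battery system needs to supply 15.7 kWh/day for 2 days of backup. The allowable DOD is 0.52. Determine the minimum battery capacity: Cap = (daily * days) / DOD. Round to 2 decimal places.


Total energy needed = daily * days = 15.7 * 2 = 31.4 kWh
Account for depth of discharge:
  Cap = total_energy / DOD = 31.4 / 0.52
  Cap = 60.38 kWh

60.38


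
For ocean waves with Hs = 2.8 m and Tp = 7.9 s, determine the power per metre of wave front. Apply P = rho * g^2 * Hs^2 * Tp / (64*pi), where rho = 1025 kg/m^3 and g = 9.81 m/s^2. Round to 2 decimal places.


Apply wave power formula:
  g^2 = 9.81^2 = 96.2361
  Hs^2 = 2.8^2 = 7.84
  Numerator = rho * g^2 * Hs^2 * Tp = 1025 * 96.2361 * 7.84 * 7.9 = 6109491.07
  Denominator = 64 * pi = 201.0619
  P = 6109491.07 / 201.0619 = 30386.12 W/m

30386.12


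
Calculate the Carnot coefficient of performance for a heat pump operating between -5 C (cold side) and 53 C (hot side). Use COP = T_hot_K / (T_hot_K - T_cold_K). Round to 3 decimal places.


Convert to Kelvin:
  T_hot = 53 + 273.15 = 326.15 K
  T_cold = -5 + 273.15 = 268.15 K
Apply Carnot COP formula:
  COP = T_hot_K / (T_hot_K - T_cold_K) = 326.15 / 58.0
  COP = 5.623

5.623


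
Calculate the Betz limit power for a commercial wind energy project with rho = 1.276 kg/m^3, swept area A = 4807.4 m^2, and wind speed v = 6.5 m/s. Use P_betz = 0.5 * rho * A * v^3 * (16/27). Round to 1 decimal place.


The Betz coefficient Cp_max = 16/27 = 0.5926
v^3 = 6.5^3 = 274.625
P_betz = 0.5 * rho * A * v^3 * Cp_max
P_betz = 0.5 * 1.276 * 4807.4 * 274.625 * 0.5926
P_betz = 499145.6 W

499145.6


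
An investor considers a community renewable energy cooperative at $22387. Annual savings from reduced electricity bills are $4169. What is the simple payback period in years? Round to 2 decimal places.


Simple payback period = initial cost / annual savings
Payback = 22387 / 4169
Payback = 5.37 years

5.37


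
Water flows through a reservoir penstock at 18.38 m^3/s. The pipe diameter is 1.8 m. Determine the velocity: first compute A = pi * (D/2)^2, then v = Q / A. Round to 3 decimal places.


Compute pipe cross-sectional area:
  A = pi * (D/2)^2 = pi * (1.8/2)^2 = 2.5447 m^2
Calculate velocity:
  v = Q / A = 18.38 / 2.5447
  v = 7.223 m/s

7.223


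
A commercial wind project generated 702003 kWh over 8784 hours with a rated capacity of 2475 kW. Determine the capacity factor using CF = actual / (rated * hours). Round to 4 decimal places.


Capacity factor = actual output / maximum possible output
Maximum possible = rated * hours = 2475 * 8784 = 21740400 kWh
CF = 702003 / 21740400
CF = 0.0323

0.0323


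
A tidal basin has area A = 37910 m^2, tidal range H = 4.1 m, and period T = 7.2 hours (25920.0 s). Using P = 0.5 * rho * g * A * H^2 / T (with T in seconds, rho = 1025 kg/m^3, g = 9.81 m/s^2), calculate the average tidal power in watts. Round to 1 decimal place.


Convert period to seconds: T = 7.2 * 3600 = 25920.0 s
H^2 = 4.1^2 = 16.81
P = 0.5 * rho * g * A * H^2 / T
P = 0.5 * 1025 * 9.81 * 37910 * 16.81 / 25920.0
P = 123608.8 W

123608.8


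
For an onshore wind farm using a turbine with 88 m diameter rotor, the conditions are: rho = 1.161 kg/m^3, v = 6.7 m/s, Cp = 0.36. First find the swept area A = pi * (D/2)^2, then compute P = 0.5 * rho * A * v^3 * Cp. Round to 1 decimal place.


Step 1 -- Compute swept area:
  A = pi * (D/2)^2 = pi * (88/2)^2 = 6082.12 m^2
Step 2 -- Apply wind power equation:
  P = 0.5 * rho * A * v^3 * Cp
  v^3 = 6.7^3 = 300.763
  P = 0.5 * 1.161 * 6082.12 * 300.763 * 0.36
  P = 382282.4 W

382282.4


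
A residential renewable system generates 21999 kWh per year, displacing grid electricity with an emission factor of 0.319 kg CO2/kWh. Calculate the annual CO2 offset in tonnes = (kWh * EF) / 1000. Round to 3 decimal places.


CO2 offset in kg = generation * emission_factor
CO2 offset = 21999 * 0.319 = 7017.68 kg
Convert to tonnes:
  CO2 offset = 7017.68 / 1000 = 7.018 tonnes

7.018


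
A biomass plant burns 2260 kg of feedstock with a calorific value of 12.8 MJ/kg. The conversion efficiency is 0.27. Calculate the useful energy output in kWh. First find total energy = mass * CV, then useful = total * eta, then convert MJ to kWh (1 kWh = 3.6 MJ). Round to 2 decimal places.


Total energy = mass * CV = 2260 * 12.8 = 28928.0 MJ
Useful energy = total * eta = 28928.0 * 0.27 = 7810.56 MJ
Convert to kWh: 7810.56 / 3.6
Useful energy = 2169.60 kWh

2169.60


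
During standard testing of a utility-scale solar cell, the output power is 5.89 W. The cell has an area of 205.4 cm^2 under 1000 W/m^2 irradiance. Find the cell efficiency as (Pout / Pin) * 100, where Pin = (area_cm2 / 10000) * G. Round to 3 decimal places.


First compute the input power:
  Pin = area_cm2 / 10000 * G = 205.4 / 10000 * 1000 = 20.54 W
Then compute efficiency:
  Efficiency = (Pout / Pin) * 100 = (5.89 / 20.54) * 100
  Efficiency = 28.676%

28.676


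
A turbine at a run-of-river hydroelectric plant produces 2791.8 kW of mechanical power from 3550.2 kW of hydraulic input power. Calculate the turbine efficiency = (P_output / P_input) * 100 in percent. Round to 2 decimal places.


Turbine efficiency = (output power / input power) * 100
eta = (2791.8 / 3550.2) * 100
eta = 78.64%

78.64


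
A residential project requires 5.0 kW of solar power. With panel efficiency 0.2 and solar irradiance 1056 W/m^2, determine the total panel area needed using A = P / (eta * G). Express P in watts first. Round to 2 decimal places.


Convert target power to watts: P = 5.0 * 1000 = 5000.0 W
Compute denominator: eta * G = 0.2 * 1056 = 211.2
Required area A = P / (eta * G) = 5000.0 / 211.2
A = 23.67 m^2

23.67


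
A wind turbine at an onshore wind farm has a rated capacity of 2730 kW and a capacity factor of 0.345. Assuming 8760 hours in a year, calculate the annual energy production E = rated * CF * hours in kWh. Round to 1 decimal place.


Annual energy = rated_kW * capacity_factor * hours_per_year
Given: P_rated = 2730 kW, CF = 0.345, hours = 8760
E = 2730 * 0.345 * 8760
E = 8250606.0 kWh

8250606.0


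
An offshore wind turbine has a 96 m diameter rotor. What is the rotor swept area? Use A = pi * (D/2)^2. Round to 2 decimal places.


Compute the rotor radius:
  r = D / 2 = 96 / 2 = 48.0 m
Calculate swept area:
  A = pi * r^2 = pi * 48.0^2
  A = 7238.23 m^2

7238.23


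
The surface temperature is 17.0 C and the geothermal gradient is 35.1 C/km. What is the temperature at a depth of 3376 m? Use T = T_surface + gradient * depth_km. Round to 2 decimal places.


Convert depth to km: 3376 / 1000 = 3.376 km
Temperature increase = gradient * depth_km = 35.1 * 3.376 = 118.5 C
Temperature at depth = T_surface + delta_T = 17.0 + 118.5
T = 135.50 C

135.50


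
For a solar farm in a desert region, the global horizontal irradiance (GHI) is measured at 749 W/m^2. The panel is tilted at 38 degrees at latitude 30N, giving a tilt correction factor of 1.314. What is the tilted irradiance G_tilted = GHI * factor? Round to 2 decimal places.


Identify the given values:
  GHI = 749 W/m^2, tilt correction factor = 1.314
Apply the formula G_tilted = GHI * factor:
  G_tilted = 749 * 1.314
  G_tilted = 984.19 W/m^2

984.19


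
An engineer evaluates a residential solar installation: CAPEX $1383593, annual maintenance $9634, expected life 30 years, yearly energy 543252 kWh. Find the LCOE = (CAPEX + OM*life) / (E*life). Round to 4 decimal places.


Total cost = CAPEX + OM * lifetime = 1383593 + 9634 * 30 = 1383593 + 289020 = 1672613
Total generation = annual * lifetime = 543252 * 30 = 16297560 kWh
LCOE = 1672613 / 16297560
LCOE = 0.1026 $/kWh

0.1026


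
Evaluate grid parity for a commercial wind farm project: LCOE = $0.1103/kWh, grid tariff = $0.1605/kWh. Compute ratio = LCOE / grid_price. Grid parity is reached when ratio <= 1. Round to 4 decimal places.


Compare LCOE to grid price:
  LCOE = $0.1103/kWh, Grid price = $0.1605/kWh
  Ratio = LCOE / grid_price = 0.1103 / 0.1605 = 0.6872
  Grid parity achieved (ratio <= 1)? yes

0.6872


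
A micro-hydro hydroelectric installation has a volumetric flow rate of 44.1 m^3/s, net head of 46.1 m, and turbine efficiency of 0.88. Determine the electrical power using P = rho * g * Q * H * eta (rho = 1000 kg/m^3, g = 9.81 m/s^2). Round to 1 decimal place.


Apply the hydropower formula P = rho * g * Q * H * eta
rho * g = 1000 * 9.81 = 9810.0
P = 9810.0 * 44.1 * 46.1 * 0.88
P = 17550568.7 W

17550568.7


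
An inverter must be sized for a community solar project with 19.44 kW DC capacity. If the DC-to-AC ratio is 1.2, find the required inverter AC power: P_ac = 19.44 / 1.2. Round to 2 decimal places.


The inverter AC capacity is determined by the DC/AC ratio.
Given: P_dc = 19.44 kW, DC/AC ratio = 1.2
P_ac = P_dc / ratio = 19.44 / 1.2
P_ac = 16.20 kW

16.20


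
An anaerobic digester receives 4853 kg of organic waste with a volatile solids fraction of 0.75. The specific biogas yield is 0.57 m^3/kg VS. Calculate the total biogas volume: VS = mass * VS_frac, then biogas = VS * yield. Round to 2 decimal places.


Compute volatile solids:
  VS = mass * VS_fraction = 4853 * 0.75 = 3639.75 kg
Calculate biogas volume:
  Biogas = VS * specific_yield = 3639.75 * 0.57
  Biogas = 2074.66 m^3

2074.66


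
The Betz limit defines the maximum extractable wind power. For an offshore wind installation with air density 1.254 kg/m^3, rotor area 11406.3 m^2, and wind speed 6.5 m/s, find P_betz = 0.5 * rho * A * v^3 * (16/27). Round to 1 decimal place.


The Betz coefficient Cp_max = 16/27 = 0.5926
v^3 = 6.5^3 = 274.625
P_betz = 0.5 * rho * A * v^3 * Cp_max
P_betz = 0.5 * 1.254 * 11406.3 * 274.625 * 0.5926
P_betz = 1163881.1 W

1163881.1


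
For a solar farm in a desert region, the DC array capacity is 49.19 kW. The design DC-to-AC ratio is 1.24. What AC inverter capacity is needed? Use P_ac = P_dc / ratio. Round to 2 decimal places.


The inverter AC capacity is determined by the DC/AC ratio.
Given: P_dc = 49.19 kW, DC/AC ratio = 1.24
P_ac = P_dc / ratio = 49.19 / 1.24
P_ac = 39.67 kW

39.67


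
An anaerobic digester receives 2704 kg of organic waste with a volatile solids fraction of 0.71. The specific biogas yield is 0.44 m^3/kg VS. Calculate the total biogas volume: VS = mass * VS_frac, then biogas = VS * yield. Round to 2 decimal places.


Compute volatile solids:
  VS = mass * VS_fraction = 2704 * 0.71 = 1919.84 kg
Calculate biogas volume:
  Biogas = VS * specific_yield = 1919.84 * 0.44
  Biogas = 844.73 m^3

844.73


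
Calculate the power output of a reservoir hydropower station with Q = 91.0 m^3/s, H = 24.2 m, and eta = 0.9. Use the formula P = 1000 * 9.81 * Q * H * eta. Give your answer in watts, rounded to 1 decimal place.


Apply the hydropower formula P = rho * g * Q * H * eta
rho * g = 1000 * 9.81 = 9810.0
P = 9810.0 * 91.0 * 24.2 * 0.9
P = 19443223.8 W

19443223.8


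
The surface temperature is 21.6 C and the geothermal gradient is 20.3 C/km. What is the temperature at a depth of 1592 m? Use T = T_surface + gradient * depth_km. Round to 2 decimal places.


Convert depth to km: 1592 / 1000 = 1.592 km
Temperature increase = gradient * depth_km = 20.3 * 1.592 = 32.32 C
Temperature at depth = T_surface + delta_T = 21.6 + 32.32
T = 53.92 C

53.92


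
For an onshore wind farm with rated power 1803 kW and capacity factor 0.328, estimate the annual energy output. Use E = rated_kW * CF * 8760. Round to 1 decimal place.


Annual energy = rated_kW * capacity_factor * hours_per_year
Given: P_rated = 1803 kW, CF = 0.328, hours = 8760
E = 1803 * 0.328 * 8760
E = 5180523.8 kWh

5180523.8


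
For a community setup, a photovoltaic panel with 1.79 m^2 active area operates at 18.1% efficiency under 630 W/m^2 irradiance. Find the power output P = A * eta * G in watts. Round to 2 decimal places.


Use the solar power formula P = A * eta * G.
Given: A = 1.79 m^2, eta = 0.181, G = 630 W/m^2
P = 1.79 * 0.181 * 630
P = 204.11 W

204.11


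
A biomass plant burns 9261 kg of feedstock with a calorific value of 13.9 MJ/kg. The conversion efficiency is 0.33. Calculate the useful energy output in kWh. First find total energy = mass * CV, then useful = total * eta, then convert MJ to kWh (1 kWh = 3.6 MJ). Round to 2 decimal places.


Total energy = mass * CV = 9261 * 13.9 = 128727.9 MJ
Useful energy = total * eta = 128727.9 * 0.33 = 42480.21 MJ
Convert to kWh: 42480.21 / 3.6
Useful energy = 11800.06 kWh

11800.06


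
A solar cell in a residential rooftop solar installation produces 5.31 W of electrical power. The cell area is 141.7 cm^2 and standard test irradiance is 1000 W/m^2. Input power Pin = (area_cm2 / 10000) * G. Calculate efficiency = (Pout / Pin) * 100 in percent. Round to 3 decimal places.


First compute the input power:
  Pin = area_cm2 / 10000 * G = 141.7 / 10000 * 1000 = 14.17 W
Then compute efficiency:
  Efficiency = (Pout / Pin) * 100 = (5.31 / 14.17) * 100
  Efficiency = 37.474%

37.474


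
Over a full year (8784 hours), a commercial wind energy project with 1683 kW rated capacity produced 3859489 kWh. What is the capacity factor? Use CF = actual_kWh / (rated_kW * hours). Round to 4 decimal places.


Capacity factor = actual output / maximum possible output
Maximum possible = rated * hours = 1683 * 8784 = 14783472 kWh
CF = 3859489 / 14783472
CF = 0.2611

0.2611


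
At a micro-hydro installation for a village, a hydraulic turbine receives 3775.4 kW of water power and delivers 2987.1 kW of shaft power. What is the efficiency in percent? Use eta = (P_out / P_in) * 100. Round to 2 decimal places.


Turbine efficiency = (output power / input power) * 100
eta = (2987.1 / 3775.4) * 100
eta = 79.12%

79.12


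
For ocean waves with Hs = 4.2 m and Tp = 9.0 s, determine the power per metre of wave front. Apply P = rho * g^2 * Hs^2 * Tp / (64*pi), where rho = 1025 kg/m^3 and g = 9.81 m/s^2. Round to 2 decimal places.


Apply wave power formula:
  g^2 = 9.81^2 = 96.2361
  Hs^2 = 4.2^2 = 17.64
  Numerator = rho * g^2 * Hs^2 * Tp = 1025 * 96.2361 * 17.64 * 9.0 = 15660404.32
  Denominator = 64 * pi = 201.0619
  P = 15660404.32 / 201.0619 = 77888.46 W/m

77888.46


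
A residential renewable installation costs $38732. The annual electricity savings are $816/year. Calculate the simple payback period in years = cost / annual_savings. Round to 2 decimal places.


Simple payback period = initial cost / annual savings
Payback = 38732 / 816
Payback = 47.47 years

47.47


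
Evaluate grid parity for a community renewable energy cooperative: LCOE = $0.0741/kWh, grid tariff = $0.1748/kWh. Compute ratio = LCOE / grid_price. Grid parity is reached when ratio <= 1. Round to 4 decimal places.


Compare LCOE to grid price:
  LCOE = $0.0741/kWh, Grid price = $0.1748/kWh
  Ratio = LCOE / grid_price = 0.0741 / 0.1748 = 0.4239
  Grid parity achieved (ratio <= 1)? yes

0.4239


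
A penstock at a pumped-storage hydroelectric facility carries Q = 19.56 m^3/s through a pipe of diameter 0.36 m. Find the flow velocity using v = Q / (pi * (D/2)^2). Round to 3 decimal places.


Compute pipe cross-sectional area:
  A = pi * (D/2)^2 = pi * (0.36/2)^2 = 0.1018 m^2
Calculate velocity:
  v = Q / A = 19.56 / 0.1018
  v = 192.165 m/s

192.165


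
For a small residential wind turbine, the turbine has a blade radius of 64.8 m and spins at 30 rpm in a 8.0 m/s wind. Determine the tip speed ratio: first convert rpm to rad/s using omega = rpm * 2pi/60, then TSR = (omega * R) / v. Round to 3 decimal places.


Convert rotational speed to rad/s:
  omega = 30 * 2 * pi / 60 = 3.1416 rad/s
Compute tip speed:
  v_tip = omega * R = 3.1416 * 64.8 = 203.575 m/s
Tip speed ratio:
  TSR = v_tip / v_wind = 203.575 / 8.0 = 25.447

25.447


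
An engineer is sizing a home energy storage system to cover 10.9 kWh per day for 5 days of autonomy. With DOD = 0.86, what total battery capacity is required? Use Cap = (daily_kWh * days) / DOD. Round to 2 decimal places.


Total energy needed = daily * days = 10.9 * 5 = 54.5 kWh
Account for depth of discharge:
  Cap = total_energy / DOD = 54.5 / 0.86
  Cap = 63.37 kWh

63.37


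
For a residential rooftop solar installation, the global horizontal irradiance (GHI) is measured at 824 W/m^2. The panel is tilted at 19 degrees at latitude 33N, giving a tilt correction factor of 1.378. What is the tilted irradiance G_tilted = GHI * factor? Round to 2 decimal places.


Identify the given values:
  GHI = 824 W/m^2, tilt correction factor = 1.378
Apply the formula G_tilted = GHI * factor:
  G_tilted = 824 * 1.378
  G_tilted = 1135.47 W/m^2

1135.47


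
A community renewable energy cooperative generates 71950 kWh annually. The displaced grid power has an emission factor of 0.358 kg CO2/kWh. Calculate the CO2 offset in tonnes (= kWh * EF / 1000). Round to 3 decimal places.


CO2 offset in kg = generation * emission_factor
CO2 offset = 71950 * 0.358 = 25758.1 kg
Convert to tonnes:
  CO2 offset = 25758.1 / 1000 = 25.758 tonnes

25.758


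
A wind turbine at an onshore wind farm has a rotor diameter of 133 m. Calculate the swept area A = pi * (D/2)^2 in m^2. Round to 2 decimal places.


Compute the rotor radius:
  r = D / 2 = 133 / 2 = 66.5 m
Calculate swept area:
  A = pi * r^2 = pi * 66.5^2
  A = 13892.91 m^2

13892.91


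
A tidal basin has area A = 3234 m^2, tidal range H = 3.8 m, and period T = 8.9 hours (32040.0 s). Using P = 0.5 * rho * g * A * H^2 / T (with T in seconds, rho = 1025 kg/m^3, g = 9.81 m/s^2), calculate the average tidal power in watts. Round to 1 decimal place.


Convert period to seconds: T = 8.9 * 3600 = 32040.0 s
H^2 = 3.8^2 = 14.44
P = 0.5 * rho * g * A * H^2 / T
P = 0.5 * 1025 * 9.81 * 3234 * 14.44 / 32040.0
P = 7327.9 W

7327.9
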